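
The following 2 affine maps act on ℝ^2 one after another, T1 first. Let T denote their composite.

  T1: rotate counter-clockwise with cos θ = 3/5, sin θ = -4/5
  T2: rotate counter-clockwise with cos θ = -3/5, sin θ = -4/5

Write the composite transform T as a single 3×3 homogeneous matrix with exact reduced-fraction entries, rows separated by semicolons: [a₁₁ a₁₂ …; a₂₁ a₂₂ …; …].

T1 = [3/5 4/5 0; -4/5 3/5 0; 0 0 1]
T2·T1 = [-1 0 0; 0 -1 0; 0 0 1]

T = [-1 0 0; 0 -1 0; 0 0 1]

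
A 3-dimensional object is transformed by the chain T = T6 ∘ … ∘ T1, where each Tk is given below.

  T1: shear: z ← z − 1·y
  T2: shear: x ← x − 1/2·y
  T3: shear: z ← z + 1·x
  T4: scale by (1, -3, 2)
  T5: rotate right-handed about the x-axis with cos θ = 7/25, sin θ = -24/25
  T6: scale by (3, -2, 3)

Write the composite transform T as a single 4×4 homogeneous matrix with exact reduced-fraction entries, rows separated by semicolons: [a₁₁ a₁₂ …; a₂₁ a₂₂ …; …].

T1 = [1 0 0 0; 0 1 0 0; 0 -1 1 0; 0 0 0 1]
T2·T1 = [1 -1/2 0 0; 0 1 0 0; 0 -1 1 0; 0 0 0 1]
T3·…·T1 = [1 -1/2 0 0; 0 1 0 0; 1 -3/2 1 0; 0 0 0 1]
T4·…·T1 = [1 -1/2 0 0; 0 -3 0 0; 2 -3 2 0; 0 0 0 1]
T5·…·T1 = [1 -1/2 0 0; 48/25 -93/25 48/25 0; 14/25 51/25 14/25 0; 0 0 0 1]
T6·…·T1 = [3 -3/2 0 0; -96/25 186/25 -96/25 0; 42/25 153/25 42/25 0; 0 0 0 1]

T = [3 -3/2 0 0; -96/25 186/25 -96/25 0; 42/25 153/25 42/25 0; 0 0 0 1]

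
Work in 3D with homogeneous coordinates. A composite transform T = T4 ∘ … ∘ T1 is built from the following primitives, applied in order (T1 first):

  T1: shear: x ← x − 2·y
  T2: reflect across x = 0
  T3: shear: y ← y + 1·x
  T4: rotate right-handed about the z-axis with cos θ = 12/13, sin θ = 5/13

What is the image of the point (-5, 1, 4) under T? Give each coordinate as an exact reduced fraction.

T(p) = (44/13, 131/13, 4)

T1 shear: x ← x − 2·y: (-5, 1, 4) → (-7, 1, 4)
T2 reflect across x = 0: (-7, 1, 4) → (7, 1, 4)
T3 shear: y ← y + 1·x: (7, 1, 4) → (7, 8, 4)
T4 rotate right-handed about the z-axis with cos θ = 12/13, sin θ = 5/13: (7, 8, 4) → (44/13, 131/13, 4)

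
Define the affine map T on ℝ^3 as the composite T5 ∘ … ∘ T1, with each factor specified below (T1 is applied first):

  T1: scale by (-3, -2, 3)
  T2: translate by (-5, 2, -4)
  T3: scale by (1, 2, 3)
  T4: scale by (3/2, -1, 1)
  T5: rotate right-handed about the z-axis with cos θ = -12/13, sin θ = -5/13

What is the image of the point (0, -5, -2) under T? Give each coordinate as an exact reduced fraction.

T1 scale by (-3, -2, 3): (0, -5, -2) → (0, 10, -6)
T2 translate by (-5, 2, -4): (0, 10, -6) → (-5, 12, -10)
T3 scale by (1, 2, 3): (-5, 12, -10) → (-5, 24, -30)
T4 scale by (3/2, -1, 1): (-5, 24, -30) → (-15/2, -24, -30)
T5 rotate right-handed about the z-axis with cos θ = -12/13, sin θ = -5/13: (-15/2, -24, -30) → (-30/13, 651/26, -30)

T(p) = (-30/13, 651/26, -30)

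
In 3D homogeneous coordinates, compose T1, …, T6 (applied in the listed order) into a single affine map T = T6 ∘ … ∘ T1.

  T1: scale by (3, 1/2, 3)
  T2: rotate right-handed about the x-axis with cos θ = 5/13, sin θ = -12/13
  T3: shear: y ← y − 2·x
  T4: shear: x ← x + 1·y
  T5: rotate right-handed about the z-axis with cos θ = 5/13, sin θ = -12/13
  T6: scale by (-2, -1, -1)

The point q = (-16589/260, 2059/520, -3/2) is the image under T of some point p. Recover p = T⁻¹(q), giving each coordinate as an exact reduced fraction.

T1 = [3 0 0 0; 0 1/2 0 0; 0 0 3 0; 0 0 0 1]
T2·T1 = [3 0 0 0; 0 5/26 36/13 0; 0 -6/13 15/13 0; 0 0 0 1]
T3·…·T1 = [3 0 0 0; -6 5/26 36/13 0; 0 -6/13 15/13 0; 0 0 0 1]
T4·…·T1 = [-3 5/26 36/13 0; -6 5/26 36/13 0; 0 -6/13 15/13 0; 0 0 0 1]
T5·…·T1 = [-87/13 85/338 612/169 0; 6/13 -35/338 -252/169 0; 0 -6/13 15/13 0; 0 0 0 1]
T6·…·T1 = [174/13 -85/169 -1224/169 0; -6/13 35/338 252/169 0; 0 6/13 -15/13 0; 0 0 0 1]
det M = -9; M⁻¹ = [7/78 17/39 0 0; 10/169 290/169 24/13 0; 4/169 116/169 -5/39 0; 0 0 0 1]
M⁻¹ · (-16589/260, 2059/520, -3/2)ᵀ = (-4, 1/4, 7/5)ᵀ

p = (-4, 1/4, 7/5)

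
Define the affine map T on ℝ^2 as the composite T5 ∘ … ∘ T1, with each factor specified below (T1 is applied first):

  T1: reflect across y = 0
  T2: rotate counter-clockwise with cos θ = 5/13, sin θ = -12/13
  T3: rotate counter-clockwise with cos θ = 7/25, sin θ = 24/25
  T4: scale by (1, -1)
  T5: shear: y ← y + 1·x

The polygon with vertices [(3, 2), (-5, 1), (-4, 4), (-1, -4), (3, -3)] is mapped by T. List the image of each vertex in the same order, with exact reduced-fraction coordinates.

image vertices: (1041/325, 1579/325), (-1579/325, -1076/325), (-1148/325, 288/325), (-467/325, -1723/325), (861/325, -216/325)

T1 reflect across y = 0: (3, 2) → (3, -2); (-5, 1) → (-5, -1); (-4, 4) → (-4, -4); (-1, -4) → (-1, 4); (3, -3) → (3, 3)
T2 rotate counter-clockwise with cos θ = 5/13, sin θ = -12/13: (3, -2) → (-9/13, -46/13); (-5, -1) → (-37/13, 55/13); (-4, -4) → (-68/13, 28/13); (-1, 4) → (43/13, 32/13); (3, 3) → (51/13, -21/13)
T3 rotate counter-clockwise with cos θ = 7/25, sin θ = 24/25: (-9/13, -46/13) → (1041/325, -538/325); (-37/13, 55/13) → (-1579/325, -503/325); (-68/13, 28/13) → (-1148/325, -1436/325); (43/13, 32/13) → (-467/325, 1256/325); (51/13, -21/13) → (861/325, 1077/325)
T4 scale by (1, -1): (1041/325, -538/325) → (1041/325, 538/325); (-1579/325, -503/325) → (-1579/325, 503/325); (-1148/325, -1436/325) → (-1148/325, 1436/325); (-467/325, 1256/325) → (-467/325, -1256/325); (861/325, 1077/325) → (861/325, -1077/325)
T5 shear: y ← y + 1·x: (1041/325, 538/325) → (1041/325, 1579/325); (-1579/325, 503/325) → (-1579/325, -1076/325); (-1148/325, 1436/325) → (-1148/325, 288/325); (-467/325, -1256/325) → (-467/325, -1723/325); (861/325, -1077/325) → (861/325, -216/325)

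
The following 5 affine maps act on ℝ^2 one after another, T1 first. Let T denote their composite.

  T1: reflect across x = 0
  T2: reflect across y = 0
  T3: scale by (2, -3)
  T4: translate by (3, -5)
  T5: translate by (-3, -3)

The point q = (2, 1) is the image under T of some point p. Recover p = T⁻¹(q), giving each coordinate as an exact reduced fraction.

T1 = [-1 0 0; 0 1 0; 0 0 1]
T2·T1 = [-1 0 0; 0 -1 0; 0 0 1]
T3·…·T1 = [-2 0 0; 0 3 0; 0 0 1]
T4·…·T1 = [-2 0 3; 0 3 -5; 0 0 1]
T5·…·T1 = [-2 0 0; 0 3 -8; 0 0 1]
det M = -6; M⁻¹ = [-1/2 0 0; 0 1/3 8/3; 0 0 1]
M⁻¹ · (2, 1)ᵀ = (-1, 3)ᵀ

p = (-1, 3)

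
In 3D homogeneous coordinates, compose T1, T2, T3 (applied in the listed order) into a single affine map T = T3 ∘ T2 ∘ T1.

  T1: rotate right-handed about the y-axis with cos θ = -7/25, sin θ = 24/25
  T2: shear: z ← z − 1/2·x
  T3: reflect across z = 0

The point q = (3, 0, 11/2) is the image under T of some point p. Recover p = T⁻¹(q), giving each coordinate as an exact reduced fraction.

T1 = [-7/25 0 24/25 0; 0 1 0 0; -24/25 0 -7/25 0; 0 0 0 1]
T2·T1 = [-7/25 0 24/25 0; 0 1 0 0; -41/50 0 -19/25 0; 0 0 0 1]
T3·…·T1 = [-7/25 0 24/25 0; 0 1 0 0; 41/50 0 19/25 0; 0 0 0 1]
det M = -1; M⁻¹ = [-19/25 0 24/25 0; 0 1 0 0; 41/50 0 7/25 0; 0 0 0 1]
M⁻¹ · (3, 0, 11/2)ᵀ = (3, 0, 4)ᵀ

p = (3, 0, 4)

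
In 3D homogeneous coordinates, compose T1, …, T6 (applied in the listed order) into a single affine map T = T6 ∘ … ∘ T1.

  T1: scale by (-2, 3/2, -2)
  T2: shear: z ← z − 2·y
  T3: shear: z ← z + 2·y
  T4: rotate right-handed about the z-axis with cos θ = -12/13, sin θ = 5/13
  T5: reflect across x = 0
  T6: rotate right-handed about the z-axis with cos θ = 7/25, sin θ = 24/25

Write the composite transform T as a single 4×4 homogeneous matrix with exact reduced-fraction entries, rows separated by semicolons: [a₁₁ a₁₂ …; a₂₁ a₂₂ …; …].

T1 = [-2 0 0 0; 0 3/2 0 0; 0 0 -2 0; 0 0 0 1]
T2·T1 = [-2 0 0 0; 0 3/2 0 0; 0 -3 -2 0; 0 0 0 1]
T3·…·T1 = [-2 0 0 0; 0 3/2 0 0; 0 0 -2 0; 0 0 0 1]
T4·…·T1 = [24/13 -15/26 0 0; -10/13 -18/13 0 0; 0 0 -2 0; 0 0 0 1]
T5·…·T1 = [-24/13 15/26 0 0; -10/13 -18/13 0 0; 0 0 -2 0; 0 0 0 1]
T6·…·T1 = [72/325 969/650 0 0; -646/325 54/325 0 0; 0 0 -2 0; 0 0 0 1]

T = [72/325 969/650 0 0; -646/325 54/325 0 0; 0 0 -2 0; 0 0 0 1]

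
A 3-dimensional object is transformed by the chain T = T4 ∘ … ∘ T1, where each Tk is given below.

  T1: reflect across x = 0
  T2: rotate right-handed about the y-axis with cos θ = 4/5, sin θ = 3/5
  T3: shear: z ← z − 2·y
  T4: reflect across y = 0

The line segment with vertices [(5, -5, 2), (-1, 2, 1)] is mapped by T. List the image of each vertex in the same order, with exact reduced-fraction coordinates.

image vertices: (-14/5, 5, 73/5), (7/5, -2, -19/5)

T1 reflect across x = 0: (5, -5, 2) → (-5, -5, 2); (-1, 2, 1) → (1, 2, 1)
T2 rotate right-handed about the y-axis with cos θ = 4/5, sin θ = 3/5: (-5, -5, 2) → (-14/5, -5, 23/5); (1, 2, 1) → (7/5, 2, 1/5)
T3 shear: z ← z − 2·y: (-14/5, -5, 23/5) → (-14/5, -5, 73/5); (7/5, 2, 1/5) → (7/5, 2, -19/5)
T4 reflect across y = 0: (-14/5, -5, 73/5) → (-14/5, 5, 73/5); (7/5, 2, -19/5) → (7/5, -2, -19/5)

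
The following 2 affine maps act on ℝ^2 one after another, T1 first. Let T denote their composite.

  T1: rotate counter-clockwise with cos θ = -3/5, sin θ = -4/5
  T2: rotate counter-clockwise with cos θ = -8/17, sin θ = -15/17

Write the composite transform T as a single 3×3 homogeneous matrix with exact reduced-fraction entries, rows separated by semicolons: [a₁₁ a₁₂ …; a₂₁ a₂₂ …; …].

T = [-36/85 -77/85 0; 77/85 -36/85 0; 0 0 1]

T1 = [-3/5 4/5 0; -4/5 -3/5 0; 0 0 1]
T2·T1 = [-36/85 -77/85 0; 77/85 -36/85 0; 0 0 1]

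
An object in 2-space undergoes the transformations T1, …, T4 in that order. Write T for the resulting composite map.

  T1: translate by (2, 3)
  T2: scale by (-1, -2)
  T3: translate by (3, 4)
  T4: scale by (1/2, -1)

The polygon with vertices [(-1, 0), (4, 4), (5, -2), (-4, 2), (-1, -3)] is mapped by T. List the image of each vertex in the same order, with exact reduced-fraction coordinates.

image vertices: (1, 2), (-3/2, 10), (-2, -2), (5/2, 6), (1, -4)

T1 translate by (2, 3): (-1, 0) → (1, 3); (4, 4) → (6, 7); (5, -2) → (7, 1); (-4, 2) → (-2, 5); (-1, -3) → (1, 0)
T2 scale by (-1, -2): (1, 3) → (-1, -6); (6, 7) → (-6, -14); (7, 1) → (-7, -2); (-2, 5) → (2, -10); (1, 0) → (-1, 0)
T3 translate by (3, 4): (-1, -6) → (2, -2); (-6, -14) → (-3, -10); (-7, -2) → (-4, 2); (2, -10) → (5, -6); (-1, 0) → (2, 4)
T4 scale by (1/2, -1): (2, -2) → (1, 2); (-3, -10) → (-3/2, 10); (-4, 2) → (-2, -2); (5, -6) → (5/2, 6); (2, 4) → (1, -4)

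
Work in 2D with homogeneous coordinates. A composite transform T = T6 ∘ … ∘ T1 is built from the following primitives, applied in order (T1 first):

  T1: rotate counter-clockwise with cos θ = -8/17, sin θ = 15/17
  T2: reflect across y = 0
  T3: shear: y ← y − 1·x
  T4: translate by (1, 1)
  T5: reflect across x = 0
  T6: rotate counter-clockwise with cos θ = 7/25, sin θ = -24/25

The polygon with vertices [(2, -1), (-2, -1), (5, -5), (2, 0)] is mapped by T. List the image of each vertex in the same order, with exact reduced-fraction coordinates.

image vertices: (-592/425, 244/425), (-144/425, 1208/425), (-3556/425, 317/425), (13/85, 9/85)

T1 rotate counter-clockwise with cos θ = -8/17, sin θ = 15/17: (2, -1) → (-1/17, 38/17); (-2, -1) → (31/17, -22/17); (5, -5) → (35/17, 115/17); (2, 0) → (-16/17, 30/17)
T2 reflect across y = 0: (-1/17, 38/17) → (-1/17, -38/17); (31/17, -22/17) → (31/17, 22/17); (35/17, 115/17) → (35/17, -115/17); (-16/17, 30/17) → (-16/17, -30/17)
T3 shear: y ← y − 1·x: (-1/17, -38/17) → (-1/17, -37/17); (31/17, 22/17) → (31/17, -9/17); (35/17, -115/17) → (35/17, -150/17); (-16/17, -30/17) → (-16/17, -14/17)
T4 translate by (1, 1): (-1/17, -37/17) → (16/17, -20/17); (31/17, -9/17) → (48/17, 8/17); (35/17, -150/17) → (52/17, -133/17); (-16/17, -14/17) → (1/17, 3/17)
T5 reflect across x = 0: (16/17, -20/17) → (-16/17, -20/17); (48/17, 8/17) → (-48/17, 8/17); (52/17, -133/17) → (-52/17, -133/17); (1/17, 3/17) → (-1/17, 3/17)
T6 rotate counter-clockwise with cos θ = 7/25, sin θ = -24/25: (-16/17, -20/17) → (-592/425, 244/425); (-48/17, 8/17) → (-144/425, 1208/425); (-52/17, -133/17) → (-3556/425, 317/425); (-1/17, 3/17) → (13/85, 9/85)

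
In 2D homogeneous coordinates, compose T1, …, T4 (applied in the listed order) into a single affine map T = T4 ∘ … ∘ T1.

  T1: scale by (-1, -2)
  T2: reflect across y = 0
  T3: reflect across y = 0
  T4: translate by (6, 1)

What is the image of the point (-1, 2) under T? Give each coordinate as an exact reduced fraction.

T(p) = (7, -3)

T1 scale by (-1, -2): (-1, 2) → (1, -4)
T2 reflect across y = 0: (1, -4) → (1, 4)
T3 reflect across y = 0: (1, 4) → (1, -4)
T4 translate by (6, 1): (1, -4) → (7, -3)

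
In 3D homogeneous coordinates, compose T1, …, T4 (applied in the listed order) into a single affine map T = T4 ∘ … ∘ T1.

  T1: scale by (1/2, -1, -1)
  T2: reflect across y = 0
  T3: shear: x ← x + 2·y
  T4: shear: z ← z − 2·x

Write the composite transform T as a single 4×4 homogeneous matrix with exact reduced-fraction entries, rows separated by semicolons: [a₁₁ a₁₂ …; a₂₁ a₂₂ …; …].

T = [1/2 2 0 0; 0 1 0 0; -1 -4 -1 0; 0 0 0 1]

T1 = [1/2 0 0 0; 0 -1 0 0; 0 0 -1 0; 0 0 0 1]
T2·T1 = [1/2 0 0 0; 0 1 0 0; 0 0 -1 0; 0 0 0 1]
T3·…·T1 = [1/2 2 0 0; 0 1 0 0; 0 0 -1 0; 0 0 0 1]
T4·…·T1 = [1/2 2 0 0; 0 1 0 0; -1 -4 -1 0; 0 0 0 1]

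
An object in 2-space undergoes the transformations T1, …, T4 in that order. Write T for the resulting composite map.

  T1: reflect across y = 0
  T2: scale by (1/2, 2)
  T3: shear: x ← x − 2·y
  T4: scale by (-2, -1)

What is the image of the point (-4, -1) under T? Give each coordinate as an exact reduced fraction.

T1 reflect across y = 0: (-4, -1) → (-4, 1)
T2 scale by (1/2, 2): (-4, 1) → (-2, 2)
T3 shear: x ← x − 2·y: (-2, 2) → (-6, 2)
T4 scale by (-2, -1): (-6, 2) → (12, -2)

T(p) = (12, -2)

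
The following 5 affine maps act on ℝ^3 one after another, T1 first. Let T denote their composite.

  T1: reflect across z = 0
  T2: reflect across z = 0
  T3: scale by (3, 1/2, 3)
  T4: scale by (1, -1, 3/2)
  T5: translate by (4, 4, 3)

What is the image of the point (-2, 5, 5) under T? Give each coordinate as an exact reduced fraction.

T1 reflect across z = 0: (-2, 5, 5) → (-2, 5, -5)
T2 reflect across z = 0: (-2, 5, -5) → (-2, 5, 5)
T3 scale by (3, 1/2, 3): (-2, 5, 5) → (-6, 5/2, 15)
T4 scale by (1, -1, 3/2): (-6, 5/2, 15) → (-6, -5/2, 45/2)
T5 translate by (4, 4, 3): (-6, -5/2, 45/2) → (-2, 3/2, 51/2)

T(p) = (-2, 3/2, 51/2)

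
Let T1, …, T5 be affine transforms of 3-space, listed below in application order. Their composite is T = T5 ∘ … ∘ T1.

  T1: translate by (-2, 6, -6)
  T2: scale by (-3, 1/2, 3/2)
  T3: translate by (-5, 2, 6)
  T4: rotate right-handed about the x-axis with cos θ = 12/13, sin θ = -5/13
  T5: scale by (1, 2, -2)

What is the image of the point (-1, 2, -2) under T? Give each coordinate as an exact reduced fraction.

T1 translate by (-2, 6, -6): (-1, 2, -2) → (-3, 8, -8)
T2 scale by (-3, 1/2, 3/2): (-3, 8, -8) → (9, 4, -12)
T3 translate by (-5, 2, 6): (9, 4, -12) → (4, 6, -6)
T4 rotate right-handed about the x-axis with cos θ = 12/13, sin θ = -5/13: (4, 6, -6) → (4, 42/13, -102/13)
T5 scale by (1, 2, -2): (4, 42/13, -102/13) → (4, 84/13, 204/13)

T(p) = (4, 84/13, 204/13)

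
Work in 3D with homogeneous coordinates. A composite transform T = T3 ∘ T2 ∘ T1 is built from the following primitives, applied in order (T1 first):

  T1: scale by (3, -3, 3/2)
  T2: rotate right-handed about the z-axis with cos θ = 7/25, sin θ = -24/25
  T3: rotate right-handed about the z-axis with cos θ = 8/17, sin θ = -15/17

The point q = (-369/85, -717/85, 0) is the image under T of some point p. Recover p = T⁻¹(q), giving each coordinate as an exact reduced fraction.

p = (3, -1, 0)

T1 = [3 0 0 0; 0 -3 0 0; 0 0 3/2 0; 0 0 0 1]
T2·T1 = [21/25 -72/25 0 0; -72/25 -21/25 0 0; 0 0 3/2 0; 0 0 0 1]
T3·…·T1 = [-912/425 -891/425 0 0; -891/425 912/425 0 0; 0 0 3/2 0; 0 0 0 1]
det M = -27/2; M⁻¹ = [-304/1275 -99/425 0 0; -99/425 304/1275 0 0; 0 0 2/3 0; 0 0 0 1]
M⁻¹ · (-369/85, -717/85, 0)ᵀ = (3, -1, 0)ᵀ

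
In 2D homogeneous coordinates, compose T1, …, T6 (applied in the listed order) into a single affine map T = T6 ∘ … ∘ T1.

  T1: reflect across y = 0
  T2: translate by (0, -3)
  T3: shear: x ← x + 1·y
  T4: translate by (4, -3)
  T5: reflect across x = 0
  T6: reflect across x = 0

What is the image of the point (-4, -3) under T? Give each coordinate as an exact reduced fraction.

T1 reflect across y = 0: (-4, -3) → (-4, 3)
T2 translate by (0, -3): (-4, 3) → (-4, 0)
T3 shear: x ← x + 1·y: (-4, 0) → (-4, 0)
T4 translate by (4, -3): (-4, 0) → (0, -3)
T5 reflect across x = 0: (0, -3) → (0, -3)
T6 reflect across x = 0: (0, -3) → (0, -3)

T(p) = (0, -3)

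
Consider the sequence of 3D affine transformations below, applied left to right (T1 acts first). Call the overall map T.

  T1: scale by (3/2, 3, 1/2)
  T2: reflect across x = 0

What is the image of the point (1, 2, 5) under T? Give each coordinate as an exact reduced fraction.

T(p) = (-3/2, 6, 5/2)

T1 scale by (3/2, 3, 1/2): (1, 2, 5) → (3/2, 6, 5/2)
T2 reflect across x = 0: (3/2, 6, 5/2) → (-3/2, 6, 5/2)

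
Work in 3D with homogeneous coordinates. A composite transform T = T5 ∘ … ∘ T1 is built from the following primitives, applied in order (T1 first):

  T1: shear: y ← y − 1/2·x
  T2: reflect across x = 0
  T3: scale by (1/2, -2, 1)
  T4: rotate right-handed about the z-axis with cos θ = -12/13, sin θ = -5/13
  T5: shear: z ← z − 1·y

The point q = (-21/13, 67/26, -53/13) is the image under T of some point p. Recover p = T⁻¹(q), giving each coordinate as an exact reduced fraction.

T1 = [1 0 0 0; -1/2 1 0 0; 0 0 1 0; 0 0 0 1]
T2·T1 = [-1 0 0 0; -1/2 1 0 0; 0 0 1 0; 0 0 0 1]
T3·…·T1 = [-1/2 0 0 0; 1 -2 0 0; 0 0 1 0; 0 0 0 1]
T4·…·T1 = [11/13 -10/13 0 0; -19/26 24/13 0 0; 0 0 1 0; 0 0 0 1]
T5·…·T1 = [11/13 -10/13 0 0; -19/26 24/13 0 0; 19/26 -24/13 1 0; 0 0 0 1]
det M = 1; M⁻¹ = [24/13 10/13 0 0; 19/26 11/13 0 0; 0 1 1 0; 0 0 0 1]
M⁻¹ · (-21/13, 67/26, -53/13)ᵀ = (-1, 1, -3/2)ᵀ

p = (-1, 1, -3/2)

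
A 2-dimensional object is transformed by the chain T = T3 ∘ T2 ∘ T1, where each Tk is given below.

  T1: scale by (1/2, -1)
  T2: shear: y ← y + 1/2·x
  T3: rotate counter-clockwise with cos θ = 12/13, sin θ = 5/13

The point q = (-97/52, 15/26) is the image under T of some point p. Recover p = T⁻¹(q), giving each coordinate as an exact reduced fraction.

T1 = [1/2 0 0; 0 -1 0; 0 0 1]
T2·T1 = [1/2 0 0; 1/4 -1 0; 0 0 1]
T3·…·T1 = [19/52 5/13 0; 11/26 -12/13 0; 0 0 1]
det M = -1/2; M⁻¹ = [24/13 10/13 0; 11/13 -19/26 0; 0 0 1]
M⁻¹ · (-97/52, 15/26)ᵀ = (-3, -2)ᵀ

p = (-3, -2)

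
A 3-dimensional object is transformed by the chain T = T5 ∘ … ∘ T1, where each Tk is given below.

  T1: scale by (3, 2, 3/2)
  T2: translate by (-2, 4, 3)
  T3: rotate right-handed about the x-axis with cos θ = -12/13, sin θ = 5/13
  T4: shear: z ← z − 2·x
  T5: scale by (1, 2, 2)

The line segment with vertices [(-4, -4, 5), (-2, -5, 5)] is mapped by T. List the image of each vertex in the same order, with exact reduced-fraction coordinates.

T1 scale by (3, 2, 3/2): (-4, -4, 5) → (-12, -8, 15/2); (-2, -5, 5) → (-6, -10, 15/2)
T2 translate by (-2, 4, 3): (-12, -8, 15/2) → (-14, -4, 21/2); (-6, -10, 15/2) → (-8, -6, 21/2)
T3 rotate right-handed about the x-axis with cos θ = -12/13, sin θ = 5/13: (-14, -4, 21/2) → (-14, -9/26, -146/13); (-8, -6, 21/2) → (-8, 3/2, -12)
T4 shear: z ← z − 2·x: (-14, -9/26, -146/13) → (-14, -9/26, 218/13); (-8, 3/2, -12) → (-8, 3/2, 4)
T5 scale by (1, 2, 2): (-14, -9/26, 218/13) → (-14, -9/13, 436/13); (-8, 3/2, 4) → (-8, 3, 8)

image vertices: (-14, -9/13, 436/13), (-8, 3, 8)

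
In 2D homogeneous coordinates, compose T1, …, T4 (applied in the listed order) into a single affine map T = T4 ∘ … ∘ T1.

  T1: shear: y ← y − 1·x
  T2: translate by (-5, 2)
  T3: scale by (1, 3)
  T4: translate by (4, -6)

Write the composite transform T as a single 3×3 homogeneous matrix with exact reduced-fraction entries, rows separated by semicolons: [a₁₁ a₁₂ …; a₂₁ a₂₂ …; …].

T1 = [1 0 0; -1 1 0; 0 0 1]
T2·T1 = [1 0 -5; -1 1 2; 0 0 1]
T3·…·T1 = [1 0 -5; -3 3 6; 0 0 1]
T4·…·T1 = [1 0 -1; -3 3 0; 0 0 1]

T = [1 0 -1; -3 3 0; 0 0 1]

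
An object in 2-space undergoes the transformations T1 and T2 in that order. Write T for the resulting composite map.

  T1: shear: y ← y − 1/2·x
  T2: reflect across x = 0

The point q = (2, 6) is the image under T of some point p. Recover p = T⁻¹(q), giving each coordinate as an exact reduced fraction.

T1 = [1 0 0; -1/2 1 0; 0 0 1]
T2·T1 = [-1 0 0; -1/2 1 0; 0 0 1]
det M = -1; M⁻¹ = [-1 0 0; -1/2 1 0; 0 0 1]
M⁻¹ · (2, 6)ᵀ = (-2, 5)ᵀ

p = (-2, 5)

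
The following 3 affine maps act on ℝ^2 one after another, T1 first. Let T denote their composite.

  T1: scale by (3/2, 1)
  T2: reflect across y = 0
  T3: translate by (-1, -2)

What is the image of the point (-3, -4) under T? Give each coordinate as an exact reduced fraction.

T(p) = (-11/2, 2)

T1 scale by (3/2, 1): (-3, -4) → (-9/2, -4)
T2 reflect across y = 0: (-9/2, -4) → (-9/2, 4)
T3 translate by (-1, -2): (-9/2, 4) → (-11/2, 2)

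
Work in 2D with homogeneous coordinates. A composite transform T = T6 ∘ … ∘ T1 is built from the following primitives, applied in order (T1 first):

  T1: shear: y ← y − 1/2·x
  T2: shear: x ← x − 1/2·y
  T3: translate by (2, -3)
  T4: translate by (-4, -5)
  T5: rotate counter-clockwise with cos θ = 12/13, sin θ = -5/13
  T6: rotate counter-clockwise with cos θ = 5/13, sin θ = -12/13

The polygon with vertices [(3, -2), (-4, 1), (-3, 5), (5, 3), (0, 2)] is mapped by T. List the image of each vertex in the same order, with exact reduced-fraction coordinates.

image vertices: (-23/2, -11/4), (-5, 15/2), (-3/2, 33/4), (-15/2, -11/4), (-6, 3)

T1 shear: y ← y − 1/2·x: (3, -2) → (3, -7/2); (-4, 1) → (-4, 3); (-3, 5) → (-3, 13/2); (5, 3) → (5, 1/2); (0, 2) → (0, 2)
T2 shear: x ← x − 1/2·y: (3, -7/2) → (19/4, -7/2); (-4, 3) → (-11/2, 3); (-3, 13/2) → (-25/4, 13/2); (5, 1/2) → (19/4, 1/2); (0, 2) → (-1, 2)
T3 translate by (2, -3): (19/4, -7/2) → (27/4, -13/2); (-11/2, 3) → (-7/2, 0); (-25/4, 13/2) → (-17/4, 7/2); (19/4, 1/2) → (27/4, -5/2); (-1, 2) → (1, -1)
T4 translate by (-4, -5): (27/4, -13/2) → (11/4, -23/2); (-7/2, 0) → (-15/2, -5); (-17/4, 7/2) → (-33/4, -3/2); (27/4, -5/2) → (11/4, -15/2); (1, -1) → (-3, -6)
T5 rotate counter-clockwise with cos θ = 12/13, sin θ = -5/13: (11/4, -23/2) → (-49/26, -607/52); (-15/2, -5) → (-115/13, -45/26); (-33/4, -3/2) → (-213/26, 93/52); (11/4, -15/2) → (-9/26, -415/52); (-3, -6) → (-66/13, -57/13)
T6 rotate counter-clockwise with cos θ = 5/13, sin θ = -12/13: (-49/26, -607/52) → (-23/2, -11/4); (-115/13, -45/26) → (-5, 15/2); (-213/26, 93/52) → (-3/2, 33/4); (-9/26, -415/52) → (-15/2, -11/4); (-66/13, -57/13) → (-6, 3)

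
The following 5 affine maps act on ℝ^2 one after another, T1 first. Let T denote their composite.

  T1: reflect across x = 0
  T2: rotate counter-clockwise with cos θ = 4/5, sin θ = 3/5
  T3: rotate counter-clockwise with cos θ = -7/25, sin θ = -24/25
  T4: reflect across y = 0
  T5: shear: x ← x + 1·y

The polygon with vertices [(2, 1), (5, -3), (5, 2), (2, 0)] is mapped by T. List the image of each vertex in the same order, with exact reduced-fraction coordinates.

image vertices: (-249/125, -278/125), (-1024/125, -453/125), (-659/125, -673/125), (-322/125, -234/125)

T1 reflect across x = 0: (2, 1) → (-2, 1); (5, -3) → (-5, -3); (5, 2) → (-5, 2); (2, 0) → (-2, 0)
T2 rotate counter-clockwise with cos θ = 4/5, sin θ = 3/5: (-2, 1) → (-11/5, -2/5); (-5, -3) → (-11/5, -27/5); (-5, 2) → (-26/5, -7/5); (-2, 0) → (-8/5, -6/5)
T3 rotate counter-clockwise with cos θ = -7/25, sin θ = -24/25: (-11/5, -2/5) → (29/125, 278/125); (-11/5, -27/5) → (-571/125, 453/125); (-26/5, -7/5) → (14/125, 673/125); (-8/5, -6/5) → (-88/125, 234/125)
T4 reflect across y = 0: (29/125, 278/125) → (29/125, -278/125); (-571/125, 453/125) → (-571/125, -453/125); (14/125, 673/125) → (14/125, -673/125); (-88/125, 234/125) → (-88/125, -234/125)
T5 shear: x ← x + 1·y: (29/125, -278/125) → (-249/125, -278/125); (-571/125, -453/125) → (-1024/125, -453/125); (14/125, -673/125) → (-659/125, -673/125); (-88/125, -234/125) → (-322/125, -234/125)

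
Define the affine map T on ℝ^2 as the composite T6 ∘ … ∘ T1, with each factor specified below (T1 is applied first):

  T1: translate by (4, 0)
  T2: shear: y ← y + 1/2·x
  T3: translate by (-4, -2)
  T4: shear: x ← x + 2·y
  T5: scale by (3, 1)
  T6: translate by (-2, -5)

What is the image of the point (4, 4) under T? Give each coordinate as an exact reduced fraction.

T(p) = (46, 1)

T1 translate by (4, 0): (4, 4) → (8, 4)
T2 shear: y ← y + 1/2·x: (8, 4) → (8, 8)
T3 translate by (-4, -2): (8, 8) → (4, 6)
T4 shear: x ← x + 2·y: (4, 6) → (16, 6)
T5 scale by (3, 1): (16, 6) → (48, 6)
T6 translate by (-2, -5): (48, 6) → (46, 1)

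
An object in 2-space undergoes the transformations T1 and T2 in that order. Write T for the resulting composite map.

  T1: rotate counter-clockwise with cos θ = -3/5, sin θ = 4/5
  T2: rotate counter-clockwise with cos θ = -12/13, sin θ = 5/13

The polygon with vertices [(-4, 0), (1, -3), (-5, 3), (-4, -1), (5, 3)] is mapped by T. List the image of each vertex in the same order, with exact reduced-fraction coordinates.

T1 rotate counter-clockwise with cos θ = -3/5, sin θ = 4/5: (-4, 0) → (12/5, -16/5); (1, -3) → (9/5, 13/5); (-5, 3) → (3/5, -29/5); (-4, -1) → (16/5, -13/5); (5, 3) → (-27/5, 11/5)
T2 rotate counter-clockwise with cos θ = -12/13, sin θ = 5/13: (12/5, -16/5) → (-64/65, 252/65); (9/5, 13/5) → (-173/65, -111/65); (3/5, -29/5) → (109/65, 363/65); (16/5, -13/5) → (-127/65, 236/65); (-27/5, 11/5) → (269/65, -267/65)

image vertices: (-64/65, 252/65), (-173/65, -111/65), (109/65, 363/65), (-127/65, 236/65), (269/65, -267/65)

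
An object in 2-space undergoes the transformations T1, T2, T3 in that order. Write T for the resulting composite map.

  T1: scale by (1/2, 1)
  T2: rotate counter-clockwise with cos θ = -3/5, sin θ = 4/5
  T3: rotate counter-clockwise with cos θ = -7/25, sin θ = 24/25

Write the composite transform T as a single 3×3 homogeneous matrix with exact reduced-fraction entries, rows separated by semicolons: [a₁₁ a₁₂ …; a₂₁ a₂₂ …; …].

T1 = [1/2 0 0; 0 1 0; 0 0 1]
T2·T1 = [-3/10 -4/5 0; 2/5 -3/5 0; 0 0 1]
T3·…·T1 = [-3/10 4/5 0; -2/5 -3/5 0; 0 0 1]

T = [-3/10 4/5 0; -2/5 -3/5 0; 0 0 1]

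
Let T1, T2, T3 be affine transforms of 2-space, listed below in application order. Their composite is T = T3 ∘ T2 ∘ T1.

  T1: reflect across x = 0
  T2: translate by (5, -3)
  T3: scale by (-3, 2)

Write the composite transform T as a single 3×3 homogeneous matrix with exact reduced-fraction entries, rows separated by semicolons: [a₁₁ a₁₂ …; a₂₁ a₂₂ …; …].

T = [3 0 -15; 0 2 -6; 0 0 1]

T1 = [-1 0 0; 0 1 0; 0 0 1]
T2·T1 = [-1 0 5; 0 1 -3; 0 0 1]
T3·…·T1 = [3 0 -15; 0 2 -6; 0 0 1]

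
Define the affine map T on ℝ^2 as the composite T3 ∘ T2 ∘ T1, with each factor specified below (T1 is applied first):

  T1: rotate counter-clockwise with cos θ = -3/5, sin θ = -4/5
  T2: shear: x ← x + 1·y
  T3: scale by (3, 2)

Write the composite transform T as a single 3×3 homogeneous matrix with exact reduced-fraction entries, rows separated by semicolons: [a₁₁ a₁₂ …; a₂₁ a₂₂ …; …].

T1 = [-3/5 4/5 0; -4/5 -3/5 0; 0 0 1]
T2·T1 = [-7/5 1/5 0; -4/5 -3/5 0; 0 0 1]
T3·…·T1 = [-21/5 3/5 0; -8/5 -6/5 0; 0 0 1]

T = [-21/5 3/5 0; -8/5 -6/5 0; 0 0 1]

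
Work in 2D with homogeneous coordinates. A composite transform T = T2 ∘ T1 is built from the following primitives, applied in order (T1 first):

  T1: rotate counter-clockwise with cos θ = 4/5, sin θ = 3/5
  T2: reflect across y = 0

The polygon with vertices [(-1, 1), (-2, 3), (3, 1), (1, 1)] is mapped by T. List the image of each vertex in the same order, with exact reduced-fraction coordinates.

image vertices: (-7/5, -1/5), (-17/5, -6/5), (9/5, -13/5), (1/5, -7/5)

T1 rotate counter-clockwise with cos θ = 4/5, sin θ = 3/5: (-1, 1) → (-7/5, 1/5); (-2, 3) → (-17/5, 6/5); (3, 1) → (9/5, 13/5); (1, 1) → (1/5, 7/5)
T2 reflect across y = 0: (-7/5, 1/5) → (-7/5, -1/5); (-17/5, 6/5) → (-17/5, -6/5); (9/5, 13/5) → (9/5, -13/5); (1/5, 7/5) → (1/5, -7/5)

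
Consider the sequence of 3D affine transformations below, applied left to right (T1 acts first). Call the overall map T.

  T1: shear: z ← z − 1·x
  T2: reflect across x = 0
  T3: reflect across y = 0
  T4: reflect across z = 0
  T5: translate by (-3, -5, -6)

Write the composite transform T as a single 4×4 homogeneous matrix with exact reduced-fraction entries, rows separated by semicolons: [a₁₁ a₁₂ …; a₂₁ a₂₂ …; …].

T = [-1 0 0 -3; 0 -1 0 -5; 1 0 -1 -6; 0 0 0 1]

T1 = [1 0 0 0; 0 1 0 0; -1 0 1 0; 0 0 0 1]
T2·T1 = [-1 0 0 0; 0 1 0 0; -1 0 1 0; 0 0 0 1]
T3·…·T1 = [-1 0 0 0; 0 -1 0 0; -1 0 1 0; 0 0 0 1]
T4·…·T1 = [-1 0 0 0; 0 -1 0 0; 1 0 -1 0; 0 0 0 1]
T5·…·T1 = [-1 0 0 -3; 0 -1 0 -5; 1 0 -1 -6; 0 0 0 1]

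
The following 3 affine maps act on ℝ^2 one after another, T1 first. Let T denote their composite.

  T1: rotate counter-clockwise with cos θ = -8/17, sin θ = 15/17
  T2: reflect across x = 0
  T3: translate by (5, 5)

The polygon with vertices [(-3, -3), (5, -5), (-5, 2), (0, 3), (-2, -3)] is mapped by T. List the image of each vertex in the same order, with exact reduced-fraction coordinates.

T1 rotate counter-clockwise with cos θ = -8/17, sin θ = 15/17: (-3, -3) → (69/17, -21/17); (5, -5) → (35/17, 115/17); (-5, 2) → (10/17, -91/17); (0, 3) → (-45/17, -24/17); (-2, -3) → (61/17, -6/17)
T2 reflect across x = 0: (69/17, -21/17) → (-69/17, -21/17); (35/17, 115/17) → (-35/17, 115/17); (10/17, -91/17) → (-10/17, -91/17); (-45/17, -24/17) → (45/17, -24/17); (61/17, -6/17) → (-61/17, -6/17)
T3 translate by (5, 5): (-69/17, -21/17) → (16/17, 64/17); (-35/17, 115/17) → (50/17, 200/17); (-10/17, -91/17) → (75/17, -6/17); (45/17, -24/17) → (130/17, 61/17); (-61/17, -6/17) → (24/17, 79/17)

image vertices: (16/17, 64/17), (50/17, 200/17), (75/17, -6/17), (130/17, 61/17), (24/17, 79/17)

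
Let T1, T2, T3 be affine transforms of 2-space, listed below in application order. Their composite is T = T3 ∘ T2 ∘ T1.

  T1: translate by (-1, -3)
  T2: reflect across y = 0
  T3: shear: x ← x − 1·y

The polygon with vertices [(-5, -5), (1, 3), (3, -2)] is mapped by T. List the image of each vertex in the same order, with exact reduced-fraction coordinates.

image vertices: (-14, 8), (0, 0), (-3, 5)

T1 translate by (-1, -3): (-5, -5) → (-6, -8); (1, 3) → (0, 0); (3, -2) → (2, -5)
T2 reflect across y = 0: (-6, -8) → (-6, 8); (0, 0) → (0, 0); (2, -5) → (2, 5)
T3 shear: x ← x − 1·y: (-6, 8) → (-14, 8); (0, 0) → (0, 0); (2, 5) → (-3, 5)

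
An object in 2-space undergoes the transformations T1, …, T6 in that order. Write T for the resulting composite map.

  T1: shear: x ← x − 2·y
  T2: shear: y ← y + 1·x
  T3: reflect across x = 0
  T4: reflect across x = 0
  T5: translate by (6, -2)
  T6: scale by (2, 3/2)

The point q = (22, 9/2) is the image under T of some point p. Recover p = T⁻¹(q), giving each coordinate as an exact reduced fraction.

p = (5, 0)

T1 = [1 -2 0; 0 1 0; 0 0 1]
T2·T1 = [1 -2 0; 1 -1 0; 0 0 1]
T3·…·T1 = [-1 2 0; 1 -1 0; 0 0 1]
T4·…·T1 = [1 -2 0; 1 -1 0; 0 0 1]
T5·…·T1 = [1 -2 6; 1 -1 -2; 0 0 1]
T6·…·T1 = [2 -4 12; 3/2 -3/2 -3; 0 0 1]
det M = 3; M⁻¹ = [-1/2 4/3 10; -1/2 2/3 8; 0 0 1]
M⁻¹ · (22, 9/2)ᵀ = (5, 0)ᵀ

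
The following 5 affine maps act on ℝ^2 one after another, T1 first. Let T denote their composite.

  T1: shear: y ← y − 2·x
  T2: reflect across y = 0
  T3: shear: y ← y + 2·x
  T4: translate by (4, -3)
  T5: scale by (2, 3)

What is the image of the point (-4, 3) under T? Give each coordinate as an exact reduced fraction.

T(p) = (0, -66)

T1 shear: y ← y − 2·x: (-4, 3) → (-4, 11)
T2 reflect across y = 0: (-4, 11) → (-4, -11)
T3 shear: y ← y + 2·x: (-4, -11) → (-4, -19)
T4 translate by (4, -3): (-4, -19) → (0, -22)
T5 scale by (2, 3): (0, -22) → (0, -66)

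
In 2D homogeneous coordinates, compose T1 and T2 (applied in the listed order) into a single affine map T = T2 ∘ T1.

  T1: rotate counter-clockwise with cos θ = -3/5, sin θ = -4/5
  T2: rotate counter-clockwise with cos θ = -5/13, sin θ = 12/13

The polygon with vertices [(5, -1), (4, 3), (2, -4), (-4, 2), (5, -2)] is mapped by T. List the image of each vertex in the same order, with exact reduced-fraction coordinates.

image vertices: (23/5, -11/5), (60/13, 25/13), (62/65, -284/65), (-44/13, 38/13), (283/65, -206/65)

T1 rotate counter-clockwise with cos θ = -3/5, sin θ = -4/5: (5, -1) → (-19/5, -17/5); (4, 3) → (0, -5); (2, -4) → (-22/5, 4/5); (-4, 2) → (4, 2); (5, -2) → (-23/5, -14/5)
T2 rotate counter-clockwise with cos θ = -5/13, sin θ = 12/13: (-19/5, -17/5) → (23/5, -11/5); (0, -5) → (60/13, 25/13); (-22/5, 4/5) → (62/65, -284/65); (4, 2) → (-44/13, 38/13); (-23/5, -14/5) → (283/65, -206/65)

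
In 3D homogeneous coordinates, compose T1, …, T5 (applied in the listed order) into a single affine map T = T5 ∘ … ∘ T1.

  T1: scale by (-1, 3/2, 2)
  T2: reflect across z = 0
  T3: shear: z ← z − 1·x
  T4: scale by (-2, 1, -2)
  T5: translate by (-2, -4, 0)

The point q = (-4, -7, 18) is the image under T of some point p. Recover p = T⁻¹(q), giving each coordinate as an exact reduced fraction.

p = (-1, -2, 4)

T1 = [-1 0 0 0; 0 3/2 0 0; 0 0 2 0; 0 0 0 1]
T2·T1 = [-1 0 0 0; 0 3/2 0 0; 0 0 -2 0; 0 0 0 1]
T3·…·T1 = [-1 0 0 0; 0 3/2 0 0; 1 0 -2 0; 0 0 0 1]
T4·…·T1 = [2 0 0 0; 0 3/2 0 0; -2 0 4 0; 0 0 0 1]
T5·…·T1 = [2 0 0 -2; 0 3/2 0 -4; -2 0 4 0; 0 0 0 1]
det M = 12; M⁻¹ = [1/2 0 0 1; 0 2/3 0 8/3; 1/4 0 1/4 1/2; 0 0 0 1]
M⁻¹ · (-4, -7, 18)ᵀ = (-1, -2, 4)ᵀ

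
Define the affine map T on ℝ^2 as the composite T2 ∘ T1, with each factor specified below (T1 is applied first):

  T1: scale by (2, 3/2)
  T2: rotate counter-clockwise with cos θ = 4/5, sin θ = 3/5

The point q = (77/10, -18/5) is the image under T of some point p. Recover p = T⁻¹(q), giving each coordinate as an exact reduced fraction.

p = (2, -5)

T1 = [2 0 0; 0 3/2 0; 0 0 1]
T2·T1 = [8/5 -9/10 0; 6/5 6/5 0; 0 0 1]
det M = 3; M⁻¹ = [2/5 3/10 0; -2/5 8/15 0; 0 0 1]
M⁻¹ · (77/10, -18/5)ᵀ = (2, -5)ᵀ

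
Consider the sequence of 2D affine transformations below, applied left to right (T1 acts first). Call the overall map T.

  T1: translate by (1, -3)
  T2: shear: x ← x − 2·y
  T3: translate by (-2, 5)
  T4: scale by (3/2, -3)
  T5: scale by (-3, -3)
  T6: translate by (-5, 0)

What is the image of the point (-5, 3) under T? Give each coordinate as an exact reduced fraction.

T(p) = (22, 45)

T1 translate by (1, -3): (-5, 3) → (-4, 0)
T2 shear: x ← x − 2·y: (-4, 0) → (-4, 0)
T3 translate by (-2, 5): (-4, 0) → (-6, 5)
T4 scale by (3/2, -3): (-6, 5) → (-9, -15)
T5 scale by (-3, -3): (-9, -15) → (27, 45)
T6 translate by (-5, 0): (27, 45) → (22, 45)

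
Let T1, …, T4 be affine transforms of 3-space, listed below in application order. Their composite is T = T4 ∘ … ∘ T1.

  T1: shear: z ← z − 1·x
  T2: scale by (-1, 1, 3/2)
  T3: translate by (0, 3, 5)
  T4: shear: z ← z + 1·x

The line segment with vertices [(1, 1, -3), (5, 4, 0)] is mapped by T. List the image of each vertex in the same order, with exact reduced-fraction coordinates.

T1 shear: z ← z − 1·x: (1, 1, -3) → (1, 1, -4); (5, 4, 0) → (5, 4, -5)
T2 scale by (-1, 1, 3/2): (1, 1, -4) → (-1, 1, -6); (5, 4, -5) → (-5, 4, -15/2)
T3 translate by (0, 3, 5): (-1, 1, -6) → (-1, 4, -1); (-5, 4, -15/2) → (-5, 7, -5/2)
T4 shear: z ← z + 1·x: (-1, 4, -1) → (-1, 4, -2); (-5, 7, -5/2) → (-5, 7, -15/2)

image vertices: (-1, 4, -2), (-5, 7, -15/2)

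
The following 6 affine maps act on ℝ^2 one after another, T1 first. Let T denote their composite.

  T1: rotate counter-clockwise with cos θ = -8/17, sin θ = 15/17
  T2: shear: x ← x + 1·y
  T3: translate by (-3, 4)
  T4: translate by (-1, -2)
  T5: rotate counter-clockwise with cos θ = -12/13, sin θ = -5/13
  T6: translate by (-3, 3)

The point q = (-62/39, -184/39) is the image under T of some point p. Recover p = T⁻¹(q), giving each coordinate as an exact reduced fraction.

p = (5, -8/3)

T1 = [-8/17 -15/17 0; 15/17 -8/17 0; 0 0 1]
T2·T1 = [7/17 -23/17 0; 15/17 -8/17 0; 0 0 1]
T3·…·T1 = [7/17 -23/17 -3; 15/17 -8/17 4; 0 0 1]
T4·…·T1 = [7/17 -23/17 -4; 15/17 -8/17 2; 0 0 1]
T5·…·T1 = [-9/221 236/221 58/13; -215/221 211/221 -4/13; 0 0 1]
T6·…·T1 = [-9/221 236/221 19/13; -215/221 211/221 35/13; 0 0 1]
det M = 1; M⁻¹ = [211/221 -236/221 327/221; 215/221 -9/221 -290/221; 0 0 1]
M⁻¹ · (-62/39, -184/39)ᵀ = (5, -8/3)ᵀ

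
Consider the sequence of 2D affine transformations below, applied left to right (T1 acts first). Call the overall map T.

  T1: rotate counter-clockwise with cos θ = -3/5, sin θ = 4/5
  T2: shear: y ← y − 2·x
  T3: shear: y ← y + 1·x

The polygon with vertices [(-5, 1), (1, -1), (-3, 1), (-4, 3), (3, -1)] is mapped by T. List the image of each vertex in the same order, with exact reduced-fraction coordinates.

image vertices: (11/5, -34/5), (1/5, 6/5), (1, -4), (0, -5), (-1, 4)

T1 rotate counter-clockwise with cos θ = -3/5, sin θ = 4/5: (-5, 1) → (11/5, -23/5); (1, -1) → (1/5, 7/5); (-3, 1) → (1, -3); (-4, 3) → (0, -5); (3, -1) → (-1, 3)
T2 shear: y ← y − 2·x: (11/5, -23/5) → (11/5, -9); (1/5, 7/5) → (1/5, 1); (1, -3) → (1, -5); (0, -5) → (0, -5); (-1, 3) → (-1, 5)
T3 shear: y ← y + 1·x: (11/5, -9) → (11/5, -34/5); (1/5, 1) → (1/5, 6/5); (1, -5) → (1, -4); (0, -5) → (0, -5); (-1, 5) → (-1, 4)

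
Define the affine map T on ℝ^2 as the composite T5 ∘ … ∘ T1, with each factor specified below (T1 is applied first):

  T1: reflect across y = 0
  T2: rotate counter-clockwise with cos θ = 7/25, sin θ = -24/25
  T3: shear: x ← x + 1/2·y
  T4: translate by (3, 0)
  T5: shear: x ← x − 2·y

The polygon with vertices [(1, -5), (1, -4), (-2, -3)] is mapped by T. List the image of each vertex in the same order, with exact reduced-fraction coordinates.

image vertices: (371/50, 11/25), (172/25, 4/25), (59/50, 69/25)

T1 reflect across y = 0: (1, -5) → (1, 5); (1, -4) → (1, 4); (-2, -3) → (-2, 3)
T2 rotate counter-clockwise with cos θ = 7/25, sin θ = -24/25: (1, 5) → (127/25, 11/25); (1, 4) → (103/25, 4/25); (-2, 3) → (58/25, 69/25)
T3 shear: x ← x + 1/2·y: (127/25, 11/25) → (53/10, 11/25); (103/25, 4/25) → (21/5, 4/25); (58/25, 69/25) → (37/10, 69/25)
T4 translate by (3, 0): (53/10, 11/25) → (83/10, 11/25); (21/5, 4/25) → (36/5, 4/25); (37/10, 69/25) → (67/10, 69/25)
T5 shear: x ← x − 2·y: (83/10, 11/25) → (371/50, 11/25); (36/5, 4/25) → (172/25, 4/25); (67/10, 69/25) → (59/50, 69/25)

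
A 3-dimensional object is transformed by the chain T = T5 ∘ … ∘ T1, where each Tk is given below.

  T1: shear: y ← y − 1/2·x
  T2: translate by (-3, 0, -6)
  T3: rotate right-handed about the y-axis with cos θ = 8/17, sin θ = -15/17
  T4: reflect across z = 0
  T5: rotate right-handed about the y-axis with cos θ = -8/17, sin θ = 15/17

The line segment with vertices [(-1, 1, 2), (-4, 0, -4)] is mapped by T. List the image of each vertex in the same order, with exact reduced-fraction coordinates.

image vertices: (4, 3/2, -4), (7, 2, -10)

T1 shear: y ← y − 1/2·x: (-1, 1, 2) → (-1, 3/2, 2); (-4, 0, -4) → (-4, 2, -4)
T2 translate by (-3, 0, -6): (-1, 3/2, 2) → (-4, 3/2, -4); (-4, 2, -4) → (-7, 2, -10)
T3 rotate right-handed about the y-axis with cos θ = 8/17, sin θ = -15/17: (-4, 3/2, -4) → (28/17, 3/2, -92/17); (-7, 2, -10) → (94/17, 2, -185/17)
T4 reflect across z = 0: (28/17, 3/2, -92/17) → (28/17, 3/2, 92/17); (94/17, 2, -185/17) → (94/17, 2, 185/17)
T5 rotate right-handed about the y-axis with cos θ = -8/17, sin θ = 15/17: (28/17, 3/2, 92/17) → (4, 3/2, -4); (94/17, 2, 185/17) → (7, 2, -10)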